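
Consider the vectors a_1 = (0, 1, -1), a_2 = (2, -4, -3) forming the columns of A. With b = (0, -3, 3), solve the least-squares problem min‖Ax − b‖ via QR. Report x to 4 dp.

q_1 = a_1/‖a_1‖ = (0, 1, -1)/1.4142 = (0.0000, 0.7071, -0.7071).
r_{12} = q_1·a_2 = -0.7071.
u_2 = a_2 + 0.7071·q_1 = (2.0000, -3.5000, -3.5000).
‖u_2‖ = 5.3385, so q_2 = (0.3746, -0.6556, -0.6556).
Qᵀb = (-4.2426, 0.0000).
Back-substitute: x_2 = 0.0000/5.3385 = 0.0000.
x_1 = (-4.2426 + 0.7071·0.0000)/1.4142 = -3.0000.

x = (-3.0000, 0.0000)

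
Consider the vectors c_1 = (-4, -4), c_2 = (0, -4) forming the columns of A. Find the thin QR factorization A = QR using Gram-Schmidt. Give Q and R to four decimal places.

Q = [[-0.7071, 0.7071], [-0.7071, -0.7071]], R = [[5.6569, 2.8284], [0.0000, 2.8284]]

c_1 = (-4, -4); ‖c_1‖ = 5.6569, so q_1 = (-0.7071, -0.7071).
q_1·c_2 = (-0.7071)·0 + (-0.7071)·(-4) = 2.8284.
u_2 = c_2 − 2.8284·q_1 = (2.0000, -2.0000).
‖u_2‖ = 2.8284, so q_2 = (0.7071, -0.7071).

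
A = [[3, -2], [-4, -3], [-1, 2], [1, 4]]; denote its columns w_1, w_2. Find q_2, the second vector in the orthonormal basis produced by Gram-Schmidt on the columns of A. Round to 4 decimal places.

w_1 = (3, -4, -1, 1); ‖w_1‖ = 5.1962, so q_1 = (0.5774, -0.7698, -0.1925, 0.1925).
q_1·w_2 = 0.5774·(-2) + (-0.7698)·(-3) + (-0.1925)·2 + 0.1925·4 = 1.5396.
u_2 = w_2 − 1.5396·q_1 = (-2.8889, -1.8148, 2.2963, 3.7037).
‖u_2‖ = 5.5344, so q_2 = (-0.5220, -0.3279, 0.4149, 0.6692).

q_2 = (-0.5220, -0.3279, 0.4149, 0.6692)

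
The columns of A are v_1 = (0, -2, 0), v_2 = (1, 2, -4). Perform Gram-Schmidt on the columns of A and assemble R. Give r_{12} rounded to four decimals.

r_{12} = -2.0000

v_1 = (0, -2, 0); ‖v_1‖ = 2.0000, so e_1 = (0.0000, -1.0000, 0.0000).
r_{12} = e_1·v_2 = -2.0000.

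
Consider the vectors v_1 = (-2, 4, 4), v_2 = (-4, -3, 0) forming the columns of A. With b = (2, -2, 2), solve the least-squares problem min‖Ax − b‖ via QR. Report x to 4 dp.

v_1 = (-2, 4, 4); ‖v_1‖ = 6.0000, so e_1 = (-0.3333, 0.6667, 0.6667).
e_1·v_2 = (-0.3333)·(-4) + 0.6667·(-3) + 0.6667·0 = -0.6667.
u_2 = v_2 + 0.6667·e_1 = (-4.2222, -2.5556, 0.4444).
‖u_2‖ = 4.9554, so e_2 = (-0.8521, -0.5157, 0.0897).
Qᵀb = (-0.6667, -0.4933).
Back-substitute: x_2 = -0.4933/4.9554 = -0.0995.
x_1 = (-0.6667 + 0.6667·(-0.0995))/6.0000 = -0.1222.

x = (-0.1222, -0.0995)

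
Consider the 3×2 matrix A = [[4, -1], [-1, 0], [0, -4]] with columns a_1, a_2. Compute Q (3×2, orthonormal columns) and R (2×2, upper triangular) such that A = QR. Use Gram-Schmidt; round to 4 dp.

a_1 = (4, -1, 0); ‖a_1‖ = 4.1231, so q_1 = (0.9701, -0.2425, 0.0000).
q_1·a_2 = 0.9701·(-1) + (-0.2425)·0 + 0.0000·(-4) = -0.9701.
u_2 = a_2 + 0.9701·q_1 = (-0.0588, -0.2353, -4.0000).
‖u_2‖ = 4.0073, so q_2 = (-0.0147, -0.0587, -0.9982).

Q = [[0.9701, -0.0147], [-0.2425, -0.0587], [0.0000, -0.9982]], R = [[4.1231, -0.9701], [0.0000, 4.0073]]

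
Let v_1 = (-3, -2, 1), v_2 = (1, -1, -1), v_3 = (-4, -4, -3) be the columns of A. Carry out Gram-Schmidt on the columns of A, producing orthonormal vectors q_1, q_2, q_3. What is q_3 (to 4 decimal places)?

v_1 = (-3, -2, 1); ‖v_1‖ = 3.7417, so q_1 = (-0.8018, -0.5345, 0.2673).
q_1·v_2 = (-0.8018)·1 + (-0.5345)·(-1) + 0.2673·(-1) = -0.5345.
u_2 = v_2 + 0.5345·q_1 = (0.5714, -1.2857, -0.8571).
‖u_2‖ = 1.6475, so q_2 = (0.3468, -0.7804, -0.5203).
q_1·v_3 = (-0.8018)·(-4) + (-0.5345)·(-4) + 0.2673·(-3) = 4.5434; q_2·v_3 = 0.3468·(-4) + (-0.7804)·(-4) + (-0.5203)·(-3) = 3.2950.
u_3 = v_3 − 4.5434·q_1 − 3.2950·q_2 = (-1.5000, 1.0000, -2.5000).
‖u_3‖ = 3.0822, so q_3 = (-0.4867, 0.3244, -0.8111).

q_3 = (-0.4867, 0.3244, -0.8111)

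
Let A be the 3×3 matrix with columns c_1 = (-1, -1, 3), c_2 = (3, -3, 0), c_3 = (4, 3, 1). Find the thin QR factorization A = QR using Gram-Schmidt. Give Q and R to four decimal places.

c_1 = (-1, -1, 3); ‖c_1‖ = 3.3166, so e_1 = (-0.3015, -0.3015, 0.9045).
e_1·c_2 = (-0.3015)·3 + (-0.3015)·(-3) + 0.9045·0 = 0.0000.
u_2 = c_2 + 0.0000·e_1 = (3.0000, -3.0000, 0.0000).
‖u_2‖ = 4.2426, so e_2 = (0.7071, -0.7071, 0.0000).
e_1·c_3 = (-0.3015)·4 + (-0.3015)·3 + 0.9045·1 = -1.2060; e_2·c_3 = 0.7071·4 + (-0.7071)·3 + 0.0000·1 = 0.7071.
u_3 = c_3 + 1.2060·e_1 − 0.7071·e_2 = (3.1364, 3.1364, 2.0909).
‖u_3‖ = 4.9036, so e_3 = (0.6396, 0.6396, 0.4264).

Q = [[-0.3015, 0.7071, 0.6396], [-0.3015, -0.7071, 0.6396], [0.9045, 0.0000, 0.4264]], R = [[3.3166, 0.0000, -1.2060], [0.0000, 4.2426, 0.7071], [0.0000, 0.0000, 4.9036]]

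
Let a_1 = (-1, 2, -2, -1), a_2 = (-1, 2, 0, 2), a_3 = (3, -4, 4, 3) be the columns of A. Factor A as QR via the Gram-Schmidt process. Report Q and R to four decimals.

Q = [[-0.3162, -0.2460, 0.8280], [0.6325, 0.4919, 0.1090], [-0.6325, 0.2108, -0.4576], [-0.3162, 0.8081, 0.3051]], R = [[3.1623, 0.9487, -6.9570], [0.0000, 2.8460, 0.5622], [0.0000, 0.0000, 1.1331]]

a_1 = (-1, 2, -2, -1); ‖a_1‖ = 3.1623, so e_1 = (-0.3162, 0.6325, -0.6325, -0.3162).
e_1·a_2 = (-0.3162)·(-1) + 0.6325·2 + (-0.6325)·0 + (-0.3162)·2 = 0.9487.
u_2 = a_2 − 0.9487·e_1 = (-0.7000, 1.4000, 0.6000, 2.3000).
‖u_2‖ = 2.8460, so e_2 = (-0.2460, 0.4919, 0.2108, 0.8081).
e_1·a_3 = (-0.3162)·3 + 0.6325·(-4) + (-0.6325)·4 + (-0.3162)·3 = -6.9570; e_2·a_3 = (-0.2460)·3 + 0.4919·(-4) + 0.2108·4 + 0.8081·3 = 0.5622.
u_3 = a_3 + 6.9570·e_1 − 0.5622·e_2 = (0.9383, 0.1235, -0.5185, 0.3457).
‖u_3‖ = 1.1331, so e_3 = (0.8280, 0.1090, -0.4576, 0.3051).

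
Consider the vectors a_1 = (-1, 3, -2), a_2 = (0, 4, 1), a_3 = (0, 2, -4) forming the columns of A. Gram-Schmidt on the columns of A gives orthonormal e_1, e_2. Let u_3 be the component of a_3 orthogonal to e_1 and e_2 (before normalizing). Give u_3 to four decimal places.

u_3 = (1.4348, 0.1304, -0.5217)

a_1 = (-1, 3, -2); ‖a_1‖ = 3.7417, so e_1 = (-0.2673, 0.8018, -0.5345).
e_1·a_2 = (-0.2673)·0 + 0.8018·4 + (-0.5345)·1 = 2.6726.
u_2 = a_2 − 2.6726·e_1 = (0.7143, 1.8571, 2.4286).
‖u_2‖ = 3.1396, so e_2 = (0.2275, 0.5915, 0.7735).
e_1·a_3 = (-0.2673)·0 + 0.8018·2 + (-0.5345)·(-4) = 3.7417; e_2·a_3 = 0.2275·0 + 0.5915·2 + 0.7735·(-4) = -1.9111.
u_3 = a_3 − 3.7417·e_1 + 1.9111·e_2 = (1.4348, 0.1304, -0.5217).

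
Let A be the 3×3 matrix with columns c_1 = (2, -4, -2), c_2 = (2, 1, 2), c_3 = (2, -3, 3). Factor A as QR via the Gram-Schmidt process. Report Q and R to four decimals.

Q = [[0.4082, 0.8083, -0.4243], [-0.8165, 0.1155, -0.5657], [-0.4082, 0.5774, 0.7071]], R = [[4.8990, -0.8165, 2.0412], [0.0000, 2.8868, 3.0022], [0.0000, 0.0000, 2.9698]]

c_1 = (2, -4, -2); ‖c_1‖ = 4.8990, so q_1 = (0.4082, -0.8165, -0.4082).
q_1·c_2 = 0.4082·2 + (-0.8165)·1 + (-0.4082)·2 = -0.8165.
u_2 = c_2 + 0.8165·q_1 = (2.3333, 0.3333, 1.6667).
‖u_2‖ = 2.8868, so q_2 = (0.8083, 0.1155, 0.5774).
q_1·c_3 = 0.4082·2 + (-0.8165)·(-3) + (-0.4082)·3 = 2.0412; q_2·c_3 = 0.8083·2 + 0.1155·(-3) + 0.5774·3 = 3.0022.
u_3 = c_3 − 2.0412·q_1 − 3.0022·q_2 = (-1.2600, -1.6800, 2.1000).
‖u_3‖ = 2.9698, so q_3 = (-0.4243, -0.5657, 0.7071).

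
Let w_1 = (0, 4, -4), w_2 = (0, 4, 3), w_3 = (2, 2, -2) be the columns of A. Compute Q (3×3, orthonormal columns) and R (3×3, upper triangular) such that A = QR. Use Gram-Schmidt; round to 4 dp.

q_1 = w_1/‖w_1‖ = (0, 4, -4)/5.6569 = (0.0000, 0.7071, -0.7071).
r_{12} = q_1·w_2 = 0.7071.
u_2 = w_2 − 0.7071·q_1 = (0.0000, 3.5000, 3.5000).
‖u_2‖ = 4.9497, so q_2 = (0.0000, 0.7071, 0.7071).
r_{13} = q_1·w_3 = 2.8284; r_{23} = q_2·w_3 = 0.0000.
u_3 = w_3 − 2.8284·q_1 + 0.0000·q_2 = (2.0000, 0.0000, 0.0000).
‖u_3‖ = 2.0000, so q_3 = (1.0000, 0.0000, 0.0000).

Q = [[0.0000, 0.0000, 1.0000], [0.7071, 0.7071, 0.0000], [-0.7071, 0.7071, 0.0000]], R = [[5.6569, 0.7071, 2.8284], [0.0000, 4.9497, 0.0000], [0.0000, 0.0000, 2.0000]]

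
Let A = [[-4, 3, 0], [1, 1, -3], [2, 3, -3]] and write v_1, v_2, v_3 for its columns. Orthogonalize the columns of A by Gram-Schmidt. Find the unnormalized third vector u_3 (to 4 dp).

u_3 = (-0.0882, -1.5882, 0.6176)

v_1 = (-4, 1, 2); ‖v_1‖ = 4.5826, so e_1 = (-0.8729, 0.2182, 0.4364).
e_1·v_2 = (-0.8729)·3 + 0.2182·1 + 0.4364·3 = -1.0911.
u_2 = v_2 + 1.0911·e_1 = (2.0476, 1.2381, 3.4762).
‖u_2‖ = 4.2201, so e_2 = (0.4852, 0.2934, 0.8237).
e_1·v_3 = (-0.8729)·0 + 0.2182·(-3) + 0.4364·(-3) = -1.9640; e_2·v_3 = 0.4852·0 + 0.2934·(-3) + 0.8237·(-3) = -3.3513.
u_3 = v_3 + 1.9640·e_1 + 3.3513·e_2 = (-0.0882, -1.5882, 0.6176).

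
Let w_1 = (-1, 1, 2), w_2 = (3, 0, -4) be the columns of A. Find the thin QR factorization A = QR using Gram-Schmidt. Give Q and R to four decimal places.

Q = [[-0.4082, 0.5307], [0.4082, 0.8339], [0.8165, -0.1516]], R = [[2.4495, -4.4907], [0.0000, 2.1985]]

w_1 = (-1, 1, 2); ‖w_1‖ = 2.4495, so q_1 = (-0.4082, 0.4082, 0.8165).
q_1·w_2 = (-0.4082)·3 + 0.4082·0 + 0.8165·(-4) = -4.4907.
u_2 = w_2 + 4.4907·q_1 = (1.1667, 1.8333, -0.3333).
‖u_2‖ = 2.1985, so q_2 = (0.5307, 0.8339, -0.1516).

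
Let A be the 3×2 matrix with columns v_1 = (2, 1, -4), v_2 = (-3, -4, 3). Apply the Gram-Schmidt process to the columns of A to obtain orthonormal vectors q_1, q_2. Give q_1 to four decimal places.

v_1 = (2, 1, -4); ‖v_1‖ = 4.5826, so q_1 = (0.4364, 0.2182, -0.8729).

q_1 = (0.4364, 0.2182, -0.8729)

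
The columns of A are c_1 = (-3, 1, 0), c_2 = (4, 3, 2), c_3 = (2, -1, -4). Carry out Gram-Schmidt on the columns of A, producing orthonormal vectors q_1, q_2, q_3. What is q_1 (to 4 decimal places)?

c_1 = (-3, 1, 0); ‖c_1‖ = 3.1623, so q_1 = (-0.9487, 0.3162, 0.0000).

q_1 = (-0.9487, 0.3162, 0.0000)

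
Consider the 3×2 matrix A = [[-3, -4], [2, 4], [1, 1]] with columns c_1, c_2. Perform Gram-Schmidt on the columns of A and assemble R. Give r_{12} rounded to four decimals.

q_1 = c_1/‖c_1‖ = (-3, 2, 1)/3.7417 = (-0.8018, 0.5345, 0.2673).
r_{12} = q_1·c_2 = 5.6125.

r_{12} = 5.6125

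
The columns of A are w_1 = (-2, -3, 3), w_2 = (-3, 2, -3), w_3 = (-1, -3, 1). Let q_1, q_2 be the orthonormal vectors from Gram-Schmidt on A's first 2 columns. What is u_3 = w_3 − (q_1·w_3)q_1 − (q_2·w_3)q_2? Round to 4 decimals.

u_3 = (0.2159, -1.0794, -0.9355)

q_1 = w_1/‖w_1‖ = (-2, -3, 3)/4.6904 = (-0.4264, -0.6396, 0.6396).
r_{12} = q_1·w_2 = -1.9188.
u_2 = w_2 + 1.9188·q_1 = (-3.8182, 0.7727, -1.7727).
‖u_2‖ = 4.2800, so q_2 = (-0.8921, 0.1805, -0.4142).
r_{13} = q_1·w_3 = 2.9848; r_{23} = q_2·w_3 = -0.0637.
u_3 = w_3 − 2.9848·q_1 + 0.0637·q_2 = (0.2159, -1.0794, -0.9355).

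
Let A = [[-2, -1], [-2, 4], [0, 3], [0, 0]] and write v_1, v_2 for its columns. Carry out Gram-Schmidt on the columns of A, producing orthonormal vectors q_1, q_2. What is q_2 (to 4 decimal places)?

v_1 = (-2, -2, 0, 0); ‖v_1‖ = 2.8284, so q_1 = (-0.7071, -0.7071, 0.0000, 0.0000).
q_1·v_2 = (-0.7071)·(-1) + (-0.7071)·4 + 0.0000·3 + 0.0000·0 = -2.1213.
u_2 = v_2 + 2.1213·q_1 = (-2.5000, 2.5000, 3.0000, 0.0000).
‖u_2‖ = 4.6368, so q_2 = (-0.5392, 0.5392, 0.6470, 0.0000).

q_2 = (-0.5392, 0.5392, 0.6470, 0.0000)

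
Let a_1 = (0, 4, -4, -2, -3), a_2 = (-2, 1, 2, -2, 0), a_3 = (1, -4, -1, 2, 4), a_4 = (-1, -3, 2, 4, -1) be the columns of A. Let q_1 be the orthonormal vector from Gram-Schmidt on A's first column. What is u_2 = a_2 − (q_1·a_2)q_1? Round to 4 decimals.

u_2 = (-2.0000, 1.0000, 2.0000, -2.0000, 0.0000)

q_1 = a_1/‖a_1‖ = (0, 4, -4, -2, -3)/6.7082 = (0.0000, 0.5963, -0.5963, -0.2981, -0.4472).
r_{12} = q_1·a_2 = 0.0000.
u_2 = a_2 + 0.0000·q_1 = (-2.0000, 1.0000, 2.0000, -2.0000, 0.0000).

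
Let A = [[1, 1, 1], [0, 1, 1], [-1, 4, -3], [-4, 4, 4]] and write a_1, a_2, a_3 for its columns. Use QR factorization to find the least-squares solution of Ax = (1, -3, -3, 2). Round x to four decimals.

x = (-0.4444, -0.5079, 0.4709)

a_1 = (1, 0, -1, -4); ‖a_1‖ = 4.2426, so q_1 = (0.2357, 0.0000, -0.2357, -0.9428).
q_1·a_2 = 0.2357·1 + 0.0000·1 + (-0.2357)·4 + (-0.9428)·4 = -4.4783.
u_2 = a_2 + 4.4783·q_1 = (2.0556, 1.0000, 2.9444, -0.2222).
‖u_2‖ = 3.7342, so q_2 = (0.5505, 0.2678, 0.7885, -0.0595).
q_1·a_3 = 0.2357·1 + 0.0000·1 + (-0.2357)·(-3) + (-0.9428)·4 = -2.8284; q_2·a_3 = 0.5505·1 + 0.2678·1 + 0.7885·(-3) + (-0.0595)·4 = -1.7853.
u_3 = a_3 + 2.8284·q_1 + 1.7853·q_2 = (2.6494, 1.4781, -2.2590, 1.2271).
‖u_3‖ = 3.9765, so q_3 = (0.6663, 0.3717, -0.5681, 0.3086).
Qᵀb = (-0.9428, -2.7374, 1.8725).
Back-substitute: x_3 = 1.8725/3.9765 = 0.4709.
x_2 = (-2.7374 + 1.7853·0.4709)/3.7342 = -0.5079.
x_1 = (-0.9428 + 4.4783·(-0.5079) + 2.8284·0.4709)/4.2426 = -0.4444.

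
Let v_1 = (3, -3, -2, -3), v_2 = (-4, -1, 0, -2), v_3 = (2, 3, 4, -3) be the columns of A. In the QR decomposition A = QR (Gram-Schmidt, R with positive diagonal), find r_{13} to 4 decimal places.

r_{13} = -0.3592

v_1 = (3, -3, -2, -3); ‖v_1‖ = 5.5678, so e_1 = (0.5388, -0.5388, -0.3592, -0.5388).
r_{13} = e_1·v_3 = -0.3592.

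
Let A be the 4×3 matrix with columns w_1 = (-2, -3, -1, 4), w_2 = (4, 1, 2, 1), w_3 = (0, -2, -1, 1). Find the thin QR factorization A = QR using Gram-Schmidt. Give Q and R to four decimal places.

Q = [[-0.3651, 0.7739, 0.4858], [-0.5477, 0.0228, -0.6436], [-0.1826, 0.3870, -0.4710], [0.7303, 0.5008, -0.3576]], R = [[5.4772, -1.6432, 2.0083], [0.0000, 4.3932, 0.0683], [0.0000, 0.0000, 1.4007]]

w_1 = (-2, -3, -1, 4); ‖w_1‖ = 5.4772, so e_1 = (-0.3651, -0.5477, -0.1826, 0.7303).
e_1·w_2 = (-0.3651)·4 + (-0.5477)·1 + (-0.1826)·2 + 0.7303·1 = -1.6432.
u_2 = w_2 + 1.6432·e_1 = (3.4000, 0.1000, 1.7000, 2.2000).
‖u_2‖ = 4.3932, so e_2 = (0.7739, 0.0228, 0.3870, 0.5008).
e_1·w_3 = (-0.3651)·0 + (-0.5477)·(-2) + (-0.1826)·(-1) + 0.7303·1 = 2.0083; e_2·w_3 = 0.7739·0 + 0.0228·(-2) + 0.3870·(-1) + 0.5008·1 = 0.0683.
u_3 = w_3 − 2.0083·e_1 − 0.0683·e_2 = (0.6805, -0.9016, -0.6598, -0.5009).
‖u_3‖ = 1.4007, so e_3 = (0.4858, -0.6436, -0.4710, -0.3576).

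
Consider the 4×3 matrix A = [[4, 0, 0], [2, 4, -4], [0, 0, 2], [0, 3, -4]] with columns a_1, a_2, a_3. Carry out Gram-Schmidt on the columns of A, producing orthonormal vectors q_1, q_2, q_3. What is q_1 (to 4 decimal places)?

q_1 = (0.8944, 0.4472, 0.0000, 0.0000)

a_1 = (4, 2, 0, 0); ‖a_1‖ = 4.4721, so q_1 = (0.8944, 0.4472, 0.0000, 0.0000).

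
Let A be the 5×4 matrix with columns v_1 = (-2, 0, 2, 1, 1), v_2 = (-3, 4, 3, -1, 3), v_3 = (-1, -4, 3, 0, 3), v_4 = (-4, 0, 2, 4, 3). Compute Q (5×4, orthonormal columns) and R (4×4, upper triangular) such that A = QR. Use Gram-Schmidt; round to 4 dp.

v_1 = (-2, 0, 2, 1, 1); ‖v_1‖ = 3.1623, so e_1 = (-0.6325, 0.0000, 0.6325, 0.3162, 0.3162).
e_1·v_2 = (-0.6325)·(-3) + 0.0000·4 + 0.6325·3 + 0.3162·(-1) + 0.3162·3 = 4.4272.
u_2 = v_2 − 4.4272·e_1 = (-0.2000, 4.0000, 0.2000, -2.4000, 1.6000).
‖u_2‖ = 4.9396, so e_2 = (-0.0405, 0.8098, 0.0405, -0.4859, 0.3239).
e_1·v_3 = (-0.6325)·(-1) + 0.0000·(-4) + 0.6325·3 + 0.3162·0 + 0.3162·3 = 3.4785; e_2·v_3 = (-0.0405)·(-1) + 0.8098·(-4) + 0.0405·3 + (-0.4859)·0 + 0.3239·3 = -2.1054.
u_3 = v_3 − 3.4785·e_1 + 2.1054·e_2 = (1.1148, -2.2951, 0.8852, -2.1230, 2.5820).
‖u_3‖ = 4.2973, so e_3 = (0.2594, -0.5341, 0.2060, -0.4940, 0.6008).
e_1·v_4 = (-0.6325)·(-4) + 0.0000·0 + 0.6325·2 + 0.3162·4 + 0.3162·3 = 6.0083; e_2·v_4 = (-0.0405)·(-4) + 0.8098·0 + 0.0405·2 + (-0.4859)·4 + 0.3239·3 = -0.7288; e_3·v_4 = 0.2594·(-4) + (-0.5341)·0 + 0.2060·2 + (-0.4940)·4 + 0.6008·3 = -0.7992.
u_4 = v_4 − 6.0083·e_1 + 0.7288·e_2 + 0.7992·e_3 = (-0.0222, 0.1633, -1.6059, 1.3511, 1.8162).
‖u_4‖ = 2.7803, so e_4 = (-0.0080, 0.0587, -0.5776, 0.4859, 0.6533).

Q = [[-0.6325, -0.0405, 0.2594, -0.0080], [0.0000, 0.8098, -0.5341, 0.0587], [0.6325, 0.0405, 0.2060, -0.5776], [0.3162, -0.4859, -0.4940, 0.4859], [0.3162, 0.3239, 0.6008, 0.6533]], R = [[3.1623, 4.4272, 3.4785, 6.0083], [0.0000, 4.9396, -2.1054, -0.7288], [0.0000, 0.0000, 4.2973, -0.7992], [0.0000, 0.0000, 0.0000, 2.7803]]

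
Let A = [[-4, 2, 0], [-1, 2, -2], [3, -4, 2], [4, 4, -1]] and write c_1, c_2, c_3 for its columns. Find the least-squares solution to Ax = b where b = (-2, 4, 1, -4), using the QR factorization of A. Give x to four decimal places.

c_1 = (-4, -1, 3, 4); ‖c_1‖ = 6.4807, so e_1 = (-0.6172, -0.1543, 0.4629, 0.6172).
e_1·c_2 = (-0.6172)·2 + (-0.1543)·2 + 0.4629·(-4) + 0.6172·4 = -0.9258.
u_2 = c_2 + 0.9258·e_1 = (1.4286, 1.8571, -3.5714, 4.5714).
‖u_2‖ = 6.2564, so e_2 = (0.2283, 0.2968, -0.5708, 0.7307).
e_1·c_3 = (-0.6172)·0 + (-0.1543)·(-2) + 0.4629·2 + 0.6172·(-1) = 0.6172; e_2·c_3 = 0.2283·0 + 0.2968·(-2) + (-0.5708)·2 + 0.7307·(-1) = -2.4660.
u_3 = c_3 − 0.6172·e_1 + 2.4660·e_2 = (0.9440, -1.1727, 0.3066, 0.4209).
‖u_3‖ = 1.5930, so e_3 = (0.5926, -0.7362, 0.1924, 0.2642).
Qᵀb = (-1.3887, -2.7629, -4.9944).
Back-substitute: x_3 = -4.9944/1.5930 = -3.1352.
x_2 = (-2.7629 + 2.4660·(-3.1352))/6.2564 = -1.6774.
x_1 = (-1.3887 + 0.9258·(-1.6774) − 0.6172·(-3.1352))/6.4807 = -0.1553.

x = (-0.1553, -1.6774, -3.1352)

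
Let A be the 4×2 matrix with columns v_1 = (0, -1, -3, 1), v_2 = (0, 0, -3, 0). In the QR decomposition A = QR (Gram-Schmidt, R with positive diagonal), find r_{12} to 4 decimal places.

r_{12} = 2.7136

q_1 = v_1/‖v_1‖ = (0, -1, -3, 1)/3.3166 = (0.0000, -0.3015, -0.9045, 0.3015).
r_{12} = q_1·v_2 = 2.7136.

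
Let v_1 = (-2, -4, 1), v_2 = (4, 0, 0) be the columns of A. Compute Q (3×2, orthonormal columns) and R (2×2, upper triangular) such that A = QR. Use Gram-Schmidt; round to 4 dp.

q_1 = v_1/‖v_1‖ = (-2, -4, 1)/4.5826 = (-0.4364, -0.8729, 0.2182).
r_{12} = q_1·v_2 = -1.7457.
u_2 = v_2 + 1.7457·q_1 = (3.2381, -1.5238, 0.3810).
‖u_2‖ = 3.5989, so q_2 = (0.8997, -0.4234, 0.1059).

Q = [[-0.4364, 0.8997], [-0.8729, -0.4234], [0.2182, 0.1059]], R = [[4.5826, -1.7457], [0.0000, 3.5989]]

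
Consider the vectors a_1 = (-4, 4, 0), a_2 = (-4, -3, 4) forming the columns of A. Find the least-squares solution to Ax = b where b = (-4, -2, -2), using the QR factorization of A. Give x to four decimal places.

x = (0.2099, 0.3210)

a_1 = (-4, 4, 0); ‖a_1‖ = 5.6569, so q_1 = (-0.7071, 0.7071, 0.0000).
q_1·a_2 = (-0.7071)·(-4) + 0.7071·(-3) + 0.0000·4 = 0.7071.
u_2 = a_2 − 0.7071·q_1 = (-3.5000, -3.5000, 4.0000).
‖u_2‖ = 6.3640, so q_2 = (-0.5500, -0.5500, 0.6285).
Qᵀb = (1.4142, 2.0428).
Back-substitute: x_2 = 2.0428/6.3640 = 0.3210.
x_1 = (1.4142 − 0.7071·0.3210)/5.6569 = 0.2099.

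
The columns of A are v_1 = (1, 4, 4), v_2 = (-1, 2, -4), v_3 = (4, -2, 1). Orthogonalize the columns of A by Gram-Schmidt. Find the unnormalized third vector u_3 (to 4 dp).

u_3 = (3.5294, 0.0000, -0.8824)

v_1 = (1, 4, 4); ‖v_1‖ = 5.7446, so e_1 = (0.1741, 0.6963, 0.6963).
e_1·v_2 = 0.1741·(-1) + 0.6963·2 + 0.6963·(-4) = -1.5667.
u_2 = v_2 + 1.5667·e_1 = (-0.7273, 3.0909, -2.9091).
‖u_2‖ = 4.3064, so e_2 = (-0.1689, 0.7177, -0.6755).
e_1·v_3 = 0.1741·4 + 0.6963·(-2) + 0.6963·1 = 0.0000; e_2·v_3 = (-0.1689)·4 + 0.7177·(-2) + (-0.6755)·1 = -2.7865.
u_3 = v_3 + 0.0000·e_1 + 2.7865·e_2 = (3.5294, 0.0000, -0.8824).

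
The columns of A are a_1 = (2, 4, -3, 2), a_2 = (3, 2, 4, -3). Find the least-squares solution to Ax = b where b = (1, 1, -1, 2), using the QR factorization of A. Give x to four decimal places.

x = (0.3829, -0.0913)

a_1 = (2, 4, -3, 2); ‖a_1‖ = 5.7446, so q_1 = (0.3482, 0.6963, -0.5222, 0.3482).
q_1·a_2 = 0.3482·3 + 0.6963·2 + (-0.5222)·4 + 0.3482·(-3) = -0.6963.
u_2 = a_2 + 0.6963·q_1 = (3.2424, 2.4848, 3.6364, -2.7576).
‖u_2‖ = 6.1250, so q_2 = (0.5294, 0.4057, 0.5937, -0.4502).
Qᵀb = (2.2630, -0.5591).
Back-substitute: x_2 = -0.5591/6.1250 = -0.0913.
x_1 = (2.2630 + 0.6963·(-0.0913))/5.7446 = 0.3829.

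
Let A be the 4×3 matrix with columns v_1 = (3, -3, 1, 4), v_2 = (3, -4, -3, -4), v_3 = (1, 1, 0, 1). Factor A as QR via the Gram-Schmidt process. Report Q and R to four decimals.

Q = [[0.5071, 0.4005, 0.6752], [-0.5071, -0.5421, 0.6667], [0.1690, -0.4328, -0.3078], [0.6761, -0.5987, 0.0706]], R = [[5.9161, 0.3381, 0.6761], [0.0000, 7.0630, -0.7403], [0.0000, 0.0000, 1.4124]]

v_1 = (3, -3, 1, 4); ‖v_1‖ = 5.9161, so e_1 = (0.5071, -0.5071, 0.1690, 0.6761).
e_1·v_2 = 0.5071·3 + (-0.5071)·(-4) + 0.1690·(-3) + 0.6761·(-4) = 0.3381.
u_2 = v_2 − 0.3381·e_1 = (2.8286, -3.8286, -3.0571, -4.2286).
‖u_2‖ = 7.0630, so e_2 = (0.4005, -0.5421, -0.4328, -0.5987).
e_1·v_3 = 0.5071·1 + (-0.5071)·1 + 0.1690·0 + 0.6761·1 = 0.6761; e_2·v_3 = 0.4005·1 + (-0.5421)·1 + (-0.4328)·0 + (-0.5987)·1 = -0.7403.
u_3 = v_3 − 0.6761·e_1 + 0.7403·e_2 = (0.9536, 0.9416, -0.4347, 0.0997).
‖u_3‖ = 1.4124, so e_3 = (0.6752, 0.6667, -0.3078, 0.0706).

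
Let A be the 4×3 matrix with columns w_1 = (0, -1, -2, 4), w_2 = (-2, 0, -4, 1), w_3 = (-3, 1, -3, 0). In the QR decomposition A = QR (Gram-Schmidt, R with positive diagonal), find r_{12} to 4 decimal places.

w_1 = (0, -1, -2, 4); ‖w_1‖ = 4.5826, so q_1 = (0.0000, -0.2182, -0.4364, 0.8729).
r_{12} = q_1·w_2 = 2.6186.

r_{12} = 2.6186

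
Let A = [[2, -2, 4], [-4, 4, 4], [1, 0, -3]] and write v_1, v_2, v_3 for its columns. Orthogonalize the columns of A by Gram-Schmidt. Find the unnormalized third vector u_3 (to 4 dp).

u_3 = (4.8000, 2.4000, 0.0000)

v_1 = (2, -4, 1); ‖v_1‖ = 4.5826, so q_1 = (0.4364, -0.8729, 0.2182).
q_1·v_2 = 0.4364·(-2) + (-0.8729)·4 + 0.2182·0 = -4.3644.
u_2 = v_2 + 4.3644·q_1 = (-0.0952, 0.1905, 0.9524).
‖u_2‖ = 0.9759, so q_2 = (-0.0976, 0.1952, 0.9759).
q_1·v_3 = 0.4364·4 + (-0.8729)·4 + 0.2182·(-3) = -2.4004; q_2·v_3 = (-0.0976)·4 + 0.1952·4 + 0.9759·(-3) = -2.5373.
u_3 = v_3 + 2.4004·q_1 + 2.5373·q_2 = (4.8000, 2.4000, 0.0000).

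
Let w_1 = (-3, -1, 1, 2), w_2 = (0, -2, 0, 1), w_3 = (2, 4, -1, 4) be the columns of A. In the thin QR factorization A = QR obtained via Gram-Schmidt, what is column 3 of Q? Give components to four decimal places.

w_1 = (-3, -1, 1, 2); ‖w_1‖ = 3.8730, so e_1 = (-0.7746, -0.2582, 0.2582, 0.5164).
e_1·w_2 = (-0.7746)·0 + (-0.2582)·(-2) + 0.2582·0 + 0.5164·1 = 1.0328.
u_2 = w_2 − 1.0328·e_1 = (0.8000, -1.7333, -0.2667, 0.4667).
‖u_2‖ = 1.9833, so e_2 = (0.4034, -0.8740, -0.1345, 0.2353).
e_1·w_3 = (-0.7746)·2 + (-0.2582)·4 + 0.2582·(-1) + 0.5164·4 = -0.7746; e_2·w_3 = 0.4034·2 + (-0.8740)·4 + (-0.1345)·(-1) + 0.2353·4 = -1.6135.
u_3 = w_3 + 0.7746·e_1 + 1.6135·e_2 = (2.0508, 2.3898, -1.0169, 4.7797).
‖u_3‖ = 5.8135, so e_3 = (0.3528, 0.4111, -0.1749, 0.8222).

e_3 = (0.3528, 0.4111, -0.1749, 0.8222)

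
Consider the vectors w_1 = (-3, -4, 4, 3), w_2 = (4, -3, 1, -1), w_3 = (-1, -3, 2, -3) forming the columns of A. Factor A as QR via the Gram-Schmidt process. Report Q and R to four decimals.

w_1 = (-3, -4, 4, 3); ‖w_1‖ = 7.0711, so e_1 = (-0.4243, -0.5657, 0.5657, 0.4243).
e_1·w_2 = (-0.4243)·4 + (-0.5657)·(-3) + 0.5657·1 + 0.4243·(-1) = 0.1414.
u_2 = w_2 − 0.1414·e_1 = (4.0600, -2.9200, 0.9200, -1.0600).
‖u_2‖ = 5.1942, so e_2 = (0.7816, -0.5622, 0.1771, -0.2041).
e_1·w_3 = (-0.4243)·(-1) + (-0.5657)·(-3) + 0.5657·2 + 0.4243·(-3) = 1.9799; e_2·w_3 = 0.7816·(-1) + (-0.5622)·(-3) + 0.1771·2 + (-0.2041)·(-3) = 1.8713.
u_3 = w_3 − 1.9799·e_1 − 1.8713·e_2 = (-1.6227, -0.8280, 0.5486, -3.4581).
‖u_3‖ = 3.9469, so e_3 = (-0.4111, -0.2098, 0.1390, -0.8762).

Q = [[-0.4243, 0.7816, -0.4111], [-0.5657, -0.5622, -0.2098], [0.5657, 0.1771, 0.1390], [0.4243, -0.2041, -0.8762]], R = [[7.0711, 0.1414, 1.9799], [0.0000, 5.1942, 1.8713], [0.0000, 0.0000, 3.9469]]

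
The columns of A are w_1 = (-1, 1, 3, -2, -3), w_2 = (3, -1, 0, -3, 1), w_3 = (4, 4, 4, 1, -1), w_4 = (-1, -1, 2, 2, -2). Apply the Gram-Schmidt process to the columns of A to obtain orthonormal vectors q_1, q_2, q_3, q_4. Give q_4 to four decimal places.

q_4 = (0.2318, -0.7652, 0.3731, 0.4094, -0.2322)

q_1 = w_1/‖w_1‖ = (-1, 1, 3, -2, -3)/4.8990 = (-0.2041, 0.2041, 0.6124, -0.4082, -0.6124).
r_{12} = q_1·w_2 = -0.2041.
u_2 = w_2 + 0.2041·q_1 = (2.9583, -0.9583, 0.1250, -3.0833, 0.8750).
‖u_2‖ = 4.4675, so q_2 = (0.6622, -0.2145, 0.0280, -0.6902, 0.1959).
r_{13} = q_1·w_3 = 2.6536; r_{23} = q_2·w_3 = 1.0166.
u_3 = w_3 − 2.6536·q_1 − 1.0166·q_2 = (3.8685, 3.6764, 2.3466, 2.7850, 0.4259).
‖u_3‖ = 6.4749, so q_3 = (0.5975, 0.5678, 0.3624, 0.4301, 0.0658).
r_{14} = q_1·w_4 = 1.6330; r_{24} = q_2·w_4 = -2.1638; r_{34} = q_3·w_4 = 0.2882.
u_4 = w_4 − 1.6330·q_1 + 2.1638·q_2 − 0.2882·q_3 = (0.5940, -1.9612, 0.9561, 1.0493, -0.5952).
‖u_4‖ = 2.5629, so q_4 = (0.2318, -0.7652, 0.3731, 0.4094, -0.2322).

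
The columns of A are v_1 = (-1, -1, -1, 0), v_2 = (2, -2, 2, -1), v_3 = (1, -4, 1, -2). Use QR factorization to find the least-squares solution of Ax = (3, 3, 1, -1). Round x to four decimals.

x = (-5.0000, -2.3333, 1.6667)

v_1 = (-1, -1, -1, 0); ‖v_1‖ = 1.7321, so q_1 = (-0.5774, -0.5774, -0.5774, 0.0000).
q_1·v_2 = (-0.5774)·2 + (-0.5774)·(-2) + (-0.5774)·2 + 0.0000·(-1) = -1.1547.
u_2 = v_2 + 1.1547·q_1 = (1.3333, -2.6667, 1.3333, -1.0000).
‖u_2‖ = 3.4157, so q_2 = (0.3904, -0.7807, 0.3904, -0.2928).
q_1·v_3 = (-0.5774)·1 + (-0.5774)·(-4) + (-0.5774)·1 + 0.0000·(-2) = 1.1547; q_2·v_3 = 0.3904·1 + (-0.7807)·(-4) + 0.3904·1 + (-0.2928)·(-2) = 4.4891.
u_3 = v_3 − 1.1547·q_1 − 4.4891·q_2 = (-0.0857, 0.1714, -0.0857, -0.6857).
‖u_3‖ = 0.7171, so q_3 = (-0.1195, 0.2390, -0.1195, -0.9562).
Qᵀb = (-4.0415, -0.4880, 1.1952).
Back-substitute: x_3 = 1.1952/0.7171 = 1.6667.
x_2 = (-0.4880 − 4.4891·1.6667)/3.4157 = -2.3333.
x_1 = (-4.0415 + 1.1547·(-2.3333) − 1.1547·1.6667)/1.7321 = -5.0000.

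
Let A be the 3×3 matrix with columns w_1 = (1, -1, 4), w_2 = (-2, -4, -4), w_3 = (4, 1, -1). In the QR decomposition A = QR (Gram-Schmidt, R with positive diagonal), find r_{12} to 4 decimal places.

w_1 = (1, -1, 4); ‖w_1‖ = 4.2426, so q_1 = (0.2357, -0.2357, 0.9428).
r_{12} = q_1·w_2 = -3.2998.

r_{12} = -3.2998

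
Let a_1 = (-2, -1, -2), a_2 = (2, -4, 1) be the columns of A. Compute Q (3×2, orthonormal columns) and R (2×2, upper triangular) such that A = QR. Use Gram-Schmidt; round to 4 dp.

e_1 = a_1/‖a_1‖ = (-2, -1, -2)/3.0000 = (-0.6667, -0.3333, -0.6667).
r_{12} = e_1·a_2 = -0.6667.
u_2 = a_2 + 0.6667·e_1 = (1.5556, -4.2222, 0.5556).
‖u_2‖ = 4.5338, so e_2 = (0.3431, -0.9313, 0.1225).

Q = [[-0.6667, 0.3431], [-0.3333, -0.9313], [-0.6667, 0.1225]], R = [[3.0000, -0.6667], [0.0000, 4.5338]]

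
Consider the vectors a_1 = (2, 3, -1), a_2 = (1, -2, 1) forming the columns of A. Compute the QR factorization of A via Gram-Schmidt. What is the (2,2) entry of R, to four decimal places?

r_{22} = 2.0529

a_1 = (2, 3, -1); ‖a_1‖ = 3.7417, so q_1 = (0.5345, 0.8018, -0.2673).
q_1·a_2 = 0.5345·1 + 0.8018·(-2) + (-0.2673)·1 = -1.3363.
u_2 = a_2 + 1.3363·q_1 = (1.7143, -0.9286, 0.6429).
r_{22} = ‖u_2‖ = 2.0529.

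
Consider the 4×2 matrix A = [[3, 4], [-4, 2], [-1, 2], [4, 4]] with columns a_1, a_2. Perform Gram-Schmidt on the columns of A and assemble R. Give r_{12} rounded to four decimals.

r_{12} = 2.7775

a_1 = (3, -4, -1, 4); ‖a_1‖ = 6.4807, so q_1 = (0.4629, -0.6172, -0.1543, 0.6172).
r_{12} = q_1·a_2 = 2.7775.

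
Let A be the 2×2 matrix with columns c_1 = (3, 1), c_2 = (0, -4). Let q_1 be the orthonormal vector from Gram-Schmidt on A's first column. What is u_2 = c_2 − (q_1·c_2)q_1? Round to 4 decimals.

q_1 = c_1/‖c_1‖ = (3, 1)/3.1623 = (0.9487, 0.3162).
r_{12} = q_1·c_2 = -1.2649.
u_2 = c_2 + 1.2649·q_1 = (1.2000, -3.6000).

u_2 = (1.2000, -3.6000)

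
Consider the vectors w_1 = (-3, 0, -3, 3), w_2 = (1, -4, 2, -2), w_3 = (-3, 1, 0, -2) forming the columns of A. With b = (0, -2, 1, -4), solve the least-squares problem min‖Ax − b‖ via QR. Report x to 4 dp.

w_1 = (-3, 0, -3, 3); ‖w_1‖ = 5.1962, so q_1 = (-0.5774, 0.0000, -0.5774, 0.5774).
q_1·w_2 = (-0.5774)·1 + 0.0000·(-4) + (-0.5774)·2 + 0.5774·(-2) = -2.8868.
u_2 = w_2 + 2.8868·q_1 = (-0.6667, -4.0000, 0.3333, -0.3333).
‖u_2‖ = 4.0825, so q_2 = (-0.1633, -0.9798, 0.0816, -0.0816).
q_1·w_3 = (-0.5774)·(-3) + 0.0000·1 + (-0.5774)·0 + 0.5774·(-2) = 0.5774; q_2·w_3 = (-0.1633)·(-3) + (-0.9798)·1 + 0.0816·0 + (-0.0816)·(-2) = -0.3266.
u_3 = w_3 − 0.5774·q_1 + 0.3266·q_2 = (-2.7200, 0.6800, 0.3600, -2.3600).
‖u_3‖ = 3.6824, so q_3 = (-0.7387, 0.1847, 0.0978, -0.6409).
Qᵀb = (-2.8868, 2.3678, 2.2920).
Back-substitute: x_3 = 2.2920/3.6824 = 0.6224.
x_2 = (2.3678 + 0.3266·0.6224)/4.0825 = 0.6298.
x_1 = (-2.8868 + 2.8868·0.6298 − 0.5774·0.6224)/5.1962 = -0.2748.

x = (-0.2748, 0.6298, 0.6224)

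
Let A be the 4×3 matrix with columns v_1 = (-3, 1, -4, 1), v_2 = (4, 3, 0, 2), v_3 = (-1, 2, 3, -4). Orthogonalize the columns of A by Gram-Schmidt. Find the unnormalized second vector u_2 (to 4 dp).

v_1 = (-3, 1, -4, 1); ‖v_1‖ = 5.1962, so e_1 = (-0.5774, 0.1925, -0.7698, 0.1925).
e_1·v_2 = (-0.5774)·4 + 0.1925·3 + (-0.7698)·0 + 0.1925·2 = -1.3472.
u_2 = v_2 + 1.3472·e_1 = (3.2222, 3.2593, -1.0370, 2.2593).

u_2 = (3.2222, 3.2593, -1.0370, 2.2593)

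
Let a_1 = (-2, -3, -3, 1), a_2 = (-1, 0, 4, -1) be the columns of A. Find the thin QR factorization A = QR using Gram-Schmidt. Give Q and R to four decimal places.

a_1 = (-2, -3, -3, 1); ‖a_1‖ = 4.7958, so e_1 = (-0.4170, -0.6255, -0.6255, 0.2085).
e_1·a_2 = (-0.4170)·(-1) + (-0.6255)·0 + (-0.6255)·4 + 0.2085·(-1) = -2.2937.
u_2 = a_2 + 2.2937·e_1 = (-1.9565, -1.4348, 2.5652, -0.5217).
‖u_2‖ = 3.5692, so e_2 = (-0.5482, -0.4020, 0.7187, -0.1462).

Q = [[-0.4170, -0.5482], [-0.6255, -0.4020], [-0.6255, 0.7187], [0.2085, -0.1462]], R = [[4.7958, -2.2937], [0.0000, 3.5692]]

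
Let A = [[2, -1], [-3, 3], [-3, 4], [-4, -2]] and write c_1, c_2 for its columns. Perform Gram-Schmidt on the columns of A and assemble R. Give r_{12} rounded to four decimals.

q_1 = c_1/‖c_1‖ = (2, -3, -3, -4)/6.1644 = (0.3244, -0.4867, -0.4867, -0.6489).
r_{12} = q_1·c_2 = -2.4333.

r_{12} = -2.4333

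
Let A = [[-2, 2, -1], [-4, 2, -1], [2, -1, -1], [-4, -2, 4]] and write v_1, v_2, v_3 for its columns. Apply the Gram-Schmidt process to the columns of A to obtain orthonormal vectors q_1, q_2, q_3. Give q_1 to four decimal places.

v_1 = (-2, -4, 2, -4); ‖v_1‖ = 6.3246, so q_1 = (-0.3162, -0.6325, 0.3162, -0.6325).

q_1 = (-0.3162, -0.6325, 0.3162, -0.6325)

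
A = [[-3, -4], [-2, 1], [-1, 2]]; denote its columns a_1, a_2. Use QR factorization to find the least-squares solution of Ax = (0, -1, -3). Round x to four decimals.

x = (0.7000, -0.6000)

a_1 = (-3, -2, -1); ‖a_1‖ = 3.7417, so e_1 = (-0.8018, -0.5345, -0.2673).
e_1·a_2 = (-0.8018)·(-4) + (-0.5345)·1 + (-0.2673)·2 = 2.1381.
u_2 = a_2 − 2.1381·e_1 = (-2.2857, 2.1429, 2.5714).
‖u_2‖ = 4.0532, so e_2 = (-0.5639, 0.5287, 0.6344).
Qᵀb = (1.3363, -2.4319).
Back-substitute: x_2 = -2.4319/4.0532 = -0.6000.
x_1 = (1.3363 − 2.1381·(-0.6000))/3.7417 = 0.7000.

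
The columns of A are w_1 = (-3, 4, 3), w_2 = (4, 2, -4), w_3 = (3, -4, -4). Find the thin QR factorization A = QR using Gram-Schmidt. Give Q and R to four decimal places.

w_1 = (-3, 4, 3); ‖w_1‖ = 5.8310, so q_1 = (-0.5145, 0.6860, 0.5145).
q_1·w_2 = (-0.5145)·4 + 0.6860·2 + 0.5145·(-4) = -2.7440.
u_2 = w_2 + 2.7440·q_1 = (2.5882, 3.8824, -2.5882).
‖u_2‖ = 5.3358, so q_2 = (0.4851, 0.7276, -0.4851).
q_1·w_3 = (-0.5145)·3 + 0.6860·(-4) + 0.5145·(-4) = -6.3454; q_2·w_3 = 0.4851·3 + 0.7276·(-4) + (-0.4851)·(-4) = 0.4851.
u_3 = w_3 + 6.3454·q_1 − 0.4851·q_2 = (-0.5000, 0.0000, -0.5000).
‖u_3‖ = 0.7071, so q_3 = (-0.7071, 0.0000, -0.7071).

Q = [[-0.5145, 0.4851, -0.7071], [0.6860, 0.7276, 0.0000], [0.5145, -0.4851, -0.7071]], R = [[5.8310, -2.7440, -6.3454], [0.0000, 5.3358, 0.4851], [0.0000, 0.0000, 0.7071]]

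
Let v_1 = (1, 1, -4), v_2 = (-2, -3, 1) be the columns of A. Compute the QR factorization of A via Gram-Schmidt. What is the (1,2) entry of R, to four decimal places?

v_1 = (1, 1, -4); ‖v_1‖ = 4.2426, so e_1 = (0.2357, 0.2357, -0.9428).
r_{12} = e_1·v_2 = -2.1213.

r_{12} = -2.1213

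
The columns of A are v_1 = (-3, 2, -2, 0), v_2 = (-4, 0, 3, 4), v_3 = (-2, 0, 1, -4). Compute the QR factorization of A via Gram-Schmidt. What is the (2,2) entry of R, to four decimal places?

v_1 = (-3, 2, -2, 0); ‖v_1‖ = 4.1231, so q_1 = (-0.7276, 0.4851, -0.4851, 0.0000).
q_1·v_2 = (-0.7276)·(-4) + 0.4851·0 + (-0.4851)·3 + 0.0000·4 = 1.4552.
u_2 = v_2 − 1.4552·q_1 = (-2.9412, -0.7059, 3.7059, 4.0000).
r_{22} = ‖u_2‖ = 6.2356.

r_{22} = 6.2356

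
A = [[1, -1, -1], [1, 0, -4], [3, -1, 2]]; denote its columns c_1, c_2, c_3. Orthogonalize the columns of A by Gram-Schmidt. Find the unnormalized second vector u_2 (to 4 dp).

u_2 = (-0.6364, 0.3636, 0.0909)

q_1 = c_1/‖c_1‖ = (1, 1, 3)/3.3166 = (0.3015, 0.3015, 0.9045).
r_{12} = q_1·c_2 = -1.2060.
u_2 = c_2 + 1.2060·q_1 = (-0.6364, 0.3636, 0.0909).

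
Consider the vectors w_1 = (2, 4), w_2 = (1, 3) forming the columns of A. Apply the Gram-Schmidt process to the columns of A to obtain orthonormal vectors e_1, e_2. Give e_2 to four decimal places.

e_2 = (-0.8944, 0.4472)

w_1 = (2, 4); ‖w_1‖ = 4.4721, so e_1 = (0.4472, 0.8944).
e_1·w_2 = 0.4472·1 + 0.8944·3 = 3.1305.
u_2 = w_2 − 3.1305·e_1 = (-0.4000, 0.2000).
‖u_2‖ = 0.4472, so e_2 = (-0.8944, 0.4472).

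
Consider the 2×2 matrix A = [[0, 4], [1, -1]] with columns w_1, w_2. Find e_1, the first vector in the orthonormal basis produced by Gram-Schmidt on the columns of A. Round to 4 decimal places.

e_1 = (0.0000, 1.0000)

w_1 = (0, 1); ‖w_1‖ = 1.0000, so e_1 = (0.0000, 1.0000).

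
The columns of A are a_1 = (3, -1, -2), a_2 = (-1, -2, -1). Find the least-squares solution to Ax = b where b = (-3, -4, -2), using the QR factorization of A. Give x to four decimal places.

x = (-0.2289, 2.2048)

a_1 = (3, -1, -2); ‖a_1‖ = 3.7417, so e_1 = (0.8018, -0.2673, -0.5345).
e_1·a_2 = 0.8018·(-1) + (-0.2673)·(-2) + (-0.5345)·(-1) = 0.2673.
u_2 = a_2 − 0.2673·e_1 = (-1.2143, -1.9286, -0.8571).
‖u_2‖ = 2.4349, so e_2 = (-0.4987, -0.7921, -0.3520).
Qᵀb = (-0.2673, 5.3684).
Back-substitute: x_2 = 5.3684/2.4349 = 2.2048.
x_1 = (-0.2673 − 0.2673·2.2048)/3.7417 = -0.2289.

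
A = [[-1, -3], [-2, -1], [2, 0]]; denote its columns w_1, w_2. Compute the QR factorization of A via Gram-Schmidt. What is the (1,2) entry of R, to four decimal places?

w_1 = (-1, -2, 2); ‖w_1‖ = 3.0000, so e_1 = (-0.3333, -0.6667, 0.6667).
r_{12} = e_1·w_2 = 1.6667.

r_{12} = 1.6667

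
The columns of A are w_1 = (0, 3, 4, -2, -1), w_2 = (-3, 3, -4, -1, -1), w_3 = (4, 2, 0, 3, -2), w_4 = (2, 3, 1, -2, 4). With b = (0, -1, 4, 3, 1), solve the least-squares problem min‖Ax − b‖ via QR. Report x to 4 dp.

w_1 = (0, 3, 4, -2, -1); ‖w_1‖ = 5.4772, so e_1 = (0.0000, 0.5477, 0.7303, -0.3651, -0.1826).
e_1·w_2 = 0.0000·(-3) + 0.5477·3 + 0.7303·(-4) + (-0.3651)·(-1) + (-0.1826)·(-1) = -0.7303.
u_2 = w_2 + 0.7303·e_1 = (-3.0000, 3.4000, -3.4667, -1.2667, -1.1333).
‖u_2‖ = 5.9554, so e_2 = (-0.5037, 0.5709, -0.5821, -0.2127, -0.1903).
e_1·w_3 = 0.0000·4 + 0.5477·2 + 0.7303·0 + (-0.3651)·3 + (-0.1826)·(-2) = 0.3651; e_2·w_3 = (-0.5037)·4 + 0.5709·2 + (-0.5821)·0 + (-0.2127)·3 + (-0.1903)·(-2) = -1.1306.
u_3 = w_3 − 0.3651·e_1 + 1.1306·e_2 = (3.4305, 2.4455, -0.9248, 2.8929, -2.1485).
‖u_3‖ = 5.6204, so e_3 = (0.6104, 0.4351, -0.1645, 0.5147, -0.3823).
e_1·w_4 = 0.0000·2 + 0.5477·3 + 0.7303·1 + (-0.3651)·(-2) + (-0.1826)·4 = 2.3735; e_2·w_4 = (-0.5037)·2 + 0.5709·3 + (-0.5821)·1 + (-0.2127)·(-2) + (-0.1903)·4 = -0.2127; e_3·w_4 = 0.6104·2 + 0.4351·3 + (-0.1645)·1 + 0.5147·(-2) + (-0.3823)·4 = -0.1970.
u_4 = w_4 − 2.3735·e_1 + 0.2127·e_2 + 0.1970·e_3 = (2.0131, 1.9071, -0.8896, -1.0772, 4.3176).
‖u_4‖ = 5.3181, so e_4 = (0.3785, 0.3586, -0.1673, -0.2025, 0.8119).
Qᵀb = (1.0954, -3.7277, 0.0686, -0.8235).
Back-substitute: x_4 = -0.8235/5.3181 = -0.1548.
x_3 = (0.0686 + 0.1970·(-0.1548))/5.6204 = 0.0068.
x_2 = (-3.7277 + 1.1306·0.0068 + 0.2127·(-0.1548))/5.9554 = -0.6302.
x_1 = (1.0954 + 0.7303·(-0.6302) − 0.3651·0.0068 − 2.3735·(-0.1548))/5.4772 = 0.1826.

x = (0.1826, -0.6302, 0.0068, -0.1548)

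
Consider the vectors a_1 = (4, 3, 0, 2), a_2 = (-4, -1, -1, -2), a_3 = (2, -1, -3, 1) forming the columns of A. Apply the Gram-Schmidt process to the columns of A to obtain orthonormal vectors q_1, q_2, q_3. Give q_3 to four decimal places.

a_1 = (4, 3, 0, 2); ‖a_1‖ = 5.3852, so q_1 = (0.7428, 0.5571, 0.0000, 0.3714).
q_1·a_2 = 0.7428·(-4) + 0.5571·(-1) + 0.0000·(-1) + 0.3714·(-2) = -4.2710.
u_2 = a_2 + 4.2710·q_1 = (-0.8276, 1.3793, -1.0000, -0.4138).
‖u_2‖ = 1.9387, so q_2 = (-0.4269, 0.7115, -0.5158, -0.2134).
q_1·a_3 = 0.7428·2 + 0.5571·(-1) + 0.0000·(-3) + 0.3714·1 = 1.2999; q_2·a_3 = (-0.4269)·2 + 0.7115·(-1) + (-0.5158)·(-3) + (-0.2134)·1 = -0.2312.
u_3 = a_3 − 1.2999·q_1 + 0.2312·q_2 = (0.9358, -1.5596, -3.1193, 0.4679).
‖u_3‖ = 3.6410, so q_3 = (0.2570, -0.4284, -0.8567, 0.1285).

q_3 = (0.2570, -0.4284, -0.8567, 0.1285)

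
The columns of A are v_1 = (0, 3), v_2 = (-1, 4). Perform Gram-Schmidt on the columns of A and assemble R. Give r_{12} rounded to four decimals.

v_1 = (0, 3); ‖v_1‖ = 3.0000, so q_1 = (0.0000, 1.0000).
r_{12} = q_1·v_2 = 4.0000.

r_{12} = 4.0000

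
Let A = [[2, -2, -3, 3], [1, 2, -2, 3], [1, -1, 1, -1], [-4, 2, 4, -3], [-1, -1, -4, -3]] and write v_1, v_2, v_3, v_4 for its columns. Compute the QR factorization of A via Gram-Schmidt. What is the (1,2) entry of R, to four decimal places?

v_1 = (2, 1, 1, -4, -1); ‖v_1‖ = 4.7958, so e_1 = (0.4170, 0.2085, 0.2085, -0.8341, -0.2085).
r_{12} = e_1·v_2 = -2.0851.

r_{12} = -2.0851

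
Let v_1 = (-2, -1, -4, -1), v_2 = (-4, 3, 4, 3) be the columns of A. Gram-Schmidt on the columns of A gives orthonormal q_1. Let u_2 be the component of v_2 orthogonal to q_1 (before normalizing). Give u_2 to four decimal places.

v_1 = (-2, -1, -4, -1); ‖v_1‖ = 4.6904, so q_1 = (-0.4264, -0.2132, -0.8528, -0.2132).
q_1·v_2 = (-0.4264)·(-4) + (-0.2132)·3 + (-0.8528)·4 + (-0.2132)·3 = -2.9848.
u_2 = v_2 + 2.9848·q_1 = (-5.2727, 2.3636, 1.4545, 2.3636).

u_2 = (-5.2727, 2.3636, 1.4545, 2.3636)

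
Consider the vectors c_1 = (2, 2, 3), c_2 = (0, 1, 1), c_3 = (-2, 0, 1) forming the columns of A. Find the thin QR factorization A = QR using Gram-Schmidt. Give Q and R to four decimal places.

Q = [[0.4851, -0.8085, -0.3333], [0.4851, 0.5659, -0.6667], [0.7276, 0.1617, 0.6667]], R = [[4.1231, 1.2127, -0.2425], [0.0000, 0.7276, 1.7786], [0.0000, 0.0000, 1.3333]]

c_1 = (2, 2, 3); ‖c_1‖ = 4.1231, so q_1 = (0.4851, 0.4851, 0.7276).
q_1·c_2 = 0.4851·0 + 0.4851·1 + 0.7276·1 = 1.2127.
u_2 = c_2 − 1.2127·q_1 = (-0.5882, 0.4118, 0.1176).
‖u_2‖ = 0.7276, so q_2 = (-0.8085, 0.5659, 0.1617).
q_1·c_3 = 0.4851·(-2) + 0.4851·0 + 0.7276·1 = -0.2425; q_2·c_3 = (-0.8085)·(-2) + 0.5659·0 + 0.1617·1 = 1.7786.
u_3 = c_3 + 0.2425·q_1 − 1.7786·q_2 = (-0.4444, -0.8889, 0.8889).
‖u_3‖ = 1.3333, so q_3 = (-0.3333, -0.6667, 0.6667).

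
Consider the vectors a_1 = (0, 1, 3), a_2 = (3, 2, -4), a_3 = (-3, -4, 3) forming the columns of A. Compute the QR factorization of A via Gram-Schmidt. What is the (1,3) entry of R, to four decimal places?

r_{13} = 1.5811

a_1 = (0, 1, 3); ‖a_1‖ = 3.1623, so q_1 = (0.0000, 0.3162, 0.9487).
r_{13} = q_1·a_3 = 1.5811.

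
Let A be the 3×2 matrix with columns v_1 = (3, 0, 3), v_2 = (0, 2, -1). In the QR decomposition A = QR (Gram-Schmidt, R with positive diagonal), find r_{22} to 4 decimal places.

v_1 = (3, 0, 3); ‖v_1‖ = 4.2426, so q_1 = (0.7071, 0.0000, 0.7071).
q_1·v_2 = 0.7071·0 + 0.0000·2 + 0.7071·(-1) = -0.7071.
u_2 = v_2 + 0.7071·q_1 = (0.5000, 2.0000, -0.5000).
r_{22} = ‖u_2‖ = 2.1213.

r_{22} = 2.1213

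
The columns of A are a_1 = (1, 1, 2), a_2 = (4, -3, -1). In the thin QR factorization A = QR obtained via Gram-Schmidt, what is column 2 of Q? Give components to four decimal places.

q_1 = a_1/‖a_1‖ = (1, 1, 2)/2.4495 = (0.4082, 0.4082, 0.8165).
r_{12} = q_1·a_2 = -0.4082.
u_2 = a_2 + 0.4082·q_1 = (4.1667, -2.8333, -0.6667).
‖u_2‖ = 5.0827, so q_2 = (0.8198, -0.5575, -0.1312).

q_2 = (0.8198, -0.5575, -0.1312)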